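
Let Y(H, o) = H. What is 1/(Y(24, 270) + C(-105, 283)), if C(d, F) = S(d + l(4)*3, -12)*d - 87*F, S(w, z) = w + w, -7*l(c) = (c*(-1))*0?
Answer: -1/2547 ≈ -0.00039262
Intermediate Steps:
l(c) = 0 (l(c) = -c*(-1)*0/7 = -(-c)*0/7 = -⅐*0 = 0)
S(w, z) = 2*w
C(d, F) = -87*F + 2*d² (C(d, F) = (2*(d + 0*3))*d - 87*F = (2*(d + 0))*d - 87*F = (2*d)*d - 87*F = 2*d² - 87*F = -87*F + 2*d²)
1/(Y(24, 270) + C(-105, 283)) = 1/(24 + (-87*283 + 2*(-105)²)) = 1/(24 + (-24621 + 2*11025)) = 1/(24 + (-24621 + 22050)) = 1/(24 - 2571) = 1/(-2547) = -1/2547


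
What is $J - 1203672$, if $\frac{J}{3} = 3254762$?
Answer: $8560614$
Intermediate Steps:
$J = 9764286$ ($J = 3 \cdot 3254762 = 9764286$)
$J - 1203672 = 9764286 - 1203672 = 8560614$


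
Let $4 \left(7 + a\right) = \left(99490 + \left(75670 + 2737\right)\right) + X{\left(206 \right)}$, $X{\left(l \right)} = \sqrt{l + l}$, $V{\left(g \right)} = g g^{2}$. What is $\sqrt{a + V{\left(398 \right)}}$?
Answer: $\frac{\sqrt{252357037 + 2 \sqrt{103}}}{2} \approx 7942.9$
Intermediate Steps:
$V{\left(g \right)} = g^{3}$
$X{\left(l \right)} = \sqrt{2} \sqrt{l}$ ($X{\left(l \right)} = \sqrt{2 l} = \sqrt{2} \sqrt{l}$)
$a = \frac{177869}{4} + \frac{\sqrt{103}}{2}$ ($a = -7 + \frac{\left(99490 + \left(75670 + 2737\right)\right) + \sqrt{2} \sqrt{206}}{4} = -7 + \frac{\left(99490 + 78407\right) + 2 \sqrt{103}}{4} = -7 + \frac{177897 + 2 \sqrt{103}}{4} = -7 + \left(\frac{177897}{4} + \frac{\sqrt{103}}{2}\right) = \frac{177869}{4} + \frac{\sqrt{103}}{2} \approx 44472.0$)
$\sqrt{a + V{\left(398 \right)}} = \sqrt{\left(\frac{177869}{4} + \frac{\sqrt{103}}{2}\right) + 398^{3}} = \sqrt{\left(\frac{177869}{4} + \frac{\sqrt{103}}{2}\right) + 63044792} = \sqrt{\frac{252357037}{4} + \frac{\sqrt{103}}{2}}$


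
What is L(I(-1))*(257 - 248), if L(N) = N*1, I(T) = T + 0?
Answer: -9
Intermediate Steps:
I(T) = T
L(N) = N
L(I(-1))*(257 - 248) = -(257 - 248) = -1*9 = -9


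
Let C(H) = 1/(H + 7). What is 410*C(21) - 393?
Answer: -5297/14 ≈ -378.36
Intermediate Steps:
C(H) = 1/(7 + H)
410*C(21) - 393 = 410/(7 + 21) - 393 = 410/28 - 393 = 410*(1/28) - 393 = 205/14 - 393 = -5297/14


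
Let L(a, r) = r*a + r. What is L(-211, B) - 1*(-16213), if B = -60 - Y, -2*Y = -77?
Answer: 36898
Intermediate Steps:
Y = 77/2 (Y = -½*(-77) = 77/2 ≈ 38.500)
B = -197/2 (B = -60 - 1*77/2 = -60 - 77/2 = -197/2 ≈ -98.500)
L(a, r) = r + a*r (L(a, r) = a*r + r = r + a*r)
L(-211, B) - 1*(-16213) = -197*(1 - 211)/2 - 1*(-16213) = -197/2*(-210) + 16213 = 20685 + 16213 = 36898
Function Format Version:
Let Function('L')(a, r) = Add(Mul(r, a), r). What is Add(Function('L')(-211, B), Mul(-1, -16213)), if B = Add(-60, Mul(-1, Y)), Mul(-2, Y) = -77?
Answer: 36898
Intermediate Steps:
Y = Rational(77, 2) (Y = Mul(Rational(-1, 2), -77) = Rational(77, 2) ≈ 38.500)
B = Rational(-197, 2) (B = Add(-60, Mul(-1, Rational(77, 2))) = Add(-60, Rational(-77, 2)) = Rational(-197, 2) ≈ -98.500)
Function('L')(a, r) = Add(r, Mul(a, r)) (Function('L')(a, r) = Add(Mul(a, r), r) = Add(r, Mul(a, r)))
Add(Function('L')(-211, B), Mul(-1, -16213)) = Add(Mul(Rational(-197, 2), Add(1, -211)), Mul(-1, -16213)) = Add(Mul(Rational(-197, 2), -210), 16213) = Add(20685, 16213) = 36898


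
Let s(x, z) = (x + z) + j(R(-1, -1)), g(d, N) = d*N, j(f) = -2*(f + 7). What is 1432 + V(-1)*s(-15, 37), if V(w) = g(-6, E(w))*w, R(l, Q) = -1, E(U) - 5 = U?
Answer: 1672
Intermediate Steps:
E(U) = 5 + U
j(f) = -14 - 2*f (j(f) = -2*(7 + f) = -14 - 2*f)
g(d, N) = N*d
V(w) = w*(-30 - 6*w) (V(w) = ((5 + w)*(-6))*w = (-30 - 6*w)*w = w*(-30 - 6*w))
s(x, z) = -12 + x + z (s(x, z) = (x + z) + (-14 - 2*(-1)) = (x + z) + (-14 + 2) = (x + z) - 12 = -12 + x + z)
1432 + V(-1)*s(-15, 37) = 1432 + (6*(-1)*(-5 - 1*(-1)))*(-12 - 15 + 37) = 1432 + (6*(-1)*(-5 + 1))*10 = 1432 + (6*(-1)*(-4))*10 = 1432 + 24*10 = 1432 + 240 = 1672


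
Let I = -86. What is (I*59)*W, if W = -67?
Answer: 339958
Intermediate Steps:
(I*59)*W = -86*59*(-67) = -5074*(-67) = 339958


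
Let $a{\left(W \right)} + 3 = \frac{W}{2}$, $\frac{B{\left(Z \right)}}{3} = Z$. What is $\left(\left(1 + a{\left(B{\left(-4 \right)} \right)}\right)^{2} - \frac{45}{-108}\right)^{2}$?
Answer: $\frac{597529}{144} \approx 4149.5$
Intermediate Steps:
$B{\left(Z \right)} = 3 Z$
$a{\left(W \right)} = -3 + \frac{W}{2}$
$\left(\left(1 + a{\left(B{\left(-4 \right)} \right)}\right)^{2} - \frac{45}{-108}\right)^{2} = \left(\left(1 + \left(-3 + \frac{3 \left(-4\right)}{2}\right)\right)^{2} - \frac{45}{-108}\right)^{2} = \left(\left(1 + \left(-3 + \frac{1}{2} \left(-12\right)\right)\right)^{2} - - \frac{5}{12}\right)^{2} = \left(\left(1 - 9\right)^{2} + \frac{5}{12}\right)^{2} = \left(\left(-8\right)^{2} + \frac{5}{12}\right)^{2} = \left(64 + \frac{5}{12}\right)^{2} = \left(\frac{773}{12}\right)^{2} = \frac{597529}{144}$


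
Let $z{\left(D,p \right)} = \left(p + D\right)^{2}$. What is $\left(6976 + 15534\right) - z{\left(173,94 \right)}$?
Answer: $-48779$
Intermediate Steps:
$z{\left(D,p \right)} = \left(D + p\right)^{2}$
$\left(6976 + 15534\right) - z{\left(173,94 \right)} = \left(6976 + 15534\right) - \left(173 + 94\right)^{2} = 22510 - 267^{2} = 22510 - 71289 = -48779$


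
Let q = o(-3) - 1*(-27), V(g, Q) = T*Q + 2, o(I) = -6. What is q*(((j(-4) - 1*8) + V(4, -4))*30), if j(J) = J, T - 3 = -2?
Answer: -8820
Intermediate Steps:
T = 1 (T = 3 - 2 = 1)
V(g, Q) = 2 + Q (V(g, Q) = 1*Q + 2 = Q + 2 = 2 + Q)
q = 21 (q = -6 - 1*(-27) = -6 + 27 = 21)
q*(((j(-4) - 1*8) + V(4, -4))*30) = 21*(((-4 - 1*8) + (2 - 4))*30) = 21*(((-4 - 8) - 2)*30) = 21*((-12 - 2)*30) = 21*(-14*30) = 21*(-420) = -8820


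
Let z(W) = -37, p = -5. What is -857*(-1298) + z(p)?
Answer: 1112349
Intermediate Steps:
-857*(-1298) + z(p) = -857*(-1298) - 37 = 1112386 - 37 = 1112349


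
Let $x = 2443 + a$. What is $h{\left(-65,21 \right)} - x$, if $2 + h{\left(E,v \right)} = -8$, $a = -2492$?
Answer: $39$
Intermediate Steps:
$h{\left(E,v \right)} = -10$ ($h{\left(E,v \right)} = -2 - 8 = -10$)
$x = -49$ ($x = 2443 - 2492 = -49$)
$h{\left(-65,21 \right)} - x = -10 - -49 = -10 + 49 = 39$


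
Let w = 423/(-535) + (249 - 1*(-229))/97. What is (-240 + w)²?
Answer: 149820072490201/2693091025 ≈ 55631.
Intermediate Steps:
w = 214699/51895 (w = 423*(-1/535) + (249 + 229)*(1/97) = -423/535 + 478*(1/97) = -423/535 + 478/97 = 214699/51895 ≈ 4.1372)
(-240 + w)² = (-240 + 214699/51895)² = (-12240101/51895)² = 149820072490201/2693091025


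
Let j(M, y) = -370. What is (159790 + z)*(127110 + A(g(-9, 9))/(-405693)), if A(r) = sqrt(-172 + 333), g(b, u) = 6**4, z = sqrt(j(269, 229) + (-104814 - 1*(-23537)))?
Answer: (159790 + I*sqrt(81647))*(51567637230 - sqrt(161))/405693 ≈ 2.0311e+10 + 3.632e+7*I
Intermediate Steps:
z = I*sqrt(81647) (z = sqrt(-370 + (-104814 - 1*(-23537))) = sqrt(-370 + (-104814 + 23537)) = sqrt(-370 - 81277) = sqrt(-81647) = I*sqrt(81647) ≈ 285.74*I)
g(b, u) = 1296
A(r) = sqrt(161)
(159790 + z)*(127110 + A(g(-9, 9))/(-405693)) = (159790 + I*sqrt(81647))*(127110 + sqrt(161)/(-405693)) = (159790 + I*sqrt(81647))*(127110 + sqrt(161)*(-1/405693)) = (159790 + I*sqrt(81647))*(127110 - sqrt(161)/405693) = (127110 - sqrt(161)/405693)*(159790 + I*sqrt(81647))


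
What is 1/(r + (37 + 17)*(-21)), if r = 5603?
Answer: 1/4469 ≈ 0.00022376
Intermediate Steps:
1/(r + (37 + 17)*(-21)) = 1/(5603 + (37 + 17)*(-21)) = 1/(5603 + 54*(-21)) = 1/(5603 - 1134) = 1/4469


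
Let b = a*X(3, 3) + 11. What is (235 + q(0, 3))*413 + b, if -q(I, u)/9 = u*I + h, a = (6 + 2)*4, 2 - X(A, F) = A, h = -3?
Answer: 108185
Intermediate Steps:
X(A, F) = 2 - A
a = 32 (a = 8*4 = 32)
q(I, u) = 27 - 9*I*u (q(I, u) = -9*(u*I - 3) = -9*(I*u - 3) = -9*(-3 + I*u) = 27 - 9*I*u)
b = -21 (b = 32*(2 - 1*3) + 11 = 32*(2 - 3) + 11 = 32*(-1) + 11 = -32 + 11 = -21)
(235 + q(0, 3))*413 + b = (235 + (27 - 9*0*3))*413 - 21 = (235 + (27 + 0))*413 - 21 = (235 + 27)*413 - 21 = 262*413 - 21 = 108206 - 21 = 108185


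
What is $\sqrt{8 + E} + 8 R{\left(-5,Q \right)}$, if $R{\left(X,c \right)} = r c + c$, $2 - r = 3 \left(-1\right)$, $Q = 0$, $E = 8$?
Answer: $4$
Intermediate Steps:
$r = 5$ ($r = 2 - 3 \left(-1\right) = 2 - -3 = 2 + 3 = 5$)
$R{\left(X,c \right)} = 6 c$ ($R{\left(X,c \right)} = 5 c + c = 6 c$)
$\sqrt{8 + E} + 8 R{\left(-5,Q \right)} = \sqrt{8 + 8} + 8 \cdot 6 \cdot 0 = \sqrt{16} + 8 \cdot 0 = 4 + 0 = 4$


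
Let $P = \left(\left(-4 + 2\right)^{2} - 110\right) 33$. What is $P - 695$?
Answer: $-4193$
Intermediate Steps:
$P = -3498$ ($P = \left(\left(-2\right)^{2} - 110\right) 33 = \left(4 - 110\right) 33 = \left(-106\right) 33 = -3498$)
$P - 695 = -3498 - 695 = -4193$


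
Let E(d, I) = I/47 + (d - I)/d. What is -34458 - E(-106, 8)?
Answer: -85837981/2491 ≈ -34459.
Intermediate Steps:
E(d, I) = I/47 + (d - I)/d (E(d, I) = I*(1/47) + (d - I)/d = I/47 + (d - I)/d)
-34458 - E(-106, 8) = -34458 - (1 + (1/47)*8 - 1*8/(-106)) = -34458 - (1 + 8/47 - 1*8*(-1/106)) = -34458 - (1 + 8/47 + 4/53) = -34458 - 1*3103/2491 = -34458 - 3103/2491 = -85837981/2491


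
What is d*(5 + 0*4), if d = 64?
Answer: 320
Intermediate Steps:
d*(5 + 0*4) = 64*(5 + 0*4) = 64*(5 + 0) = 64*5 = 320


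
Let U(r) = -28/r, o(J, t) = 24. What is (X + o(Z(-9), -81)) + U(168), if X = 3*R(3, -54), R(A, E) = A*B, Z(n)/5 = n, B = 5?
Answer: 413/6 ≈ 68.833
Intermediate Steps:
Z(n) = 5*n
R(A, E) = 5*A (R(A, E) = A*5 = 5*A)
X = 45 (X = 3*(5*3) = 3*15 = 45)
(X + o(Z(-9), -81)) + U(168) = (45 + 24) - 28/168 = 69 - 28*1/168 = 69 - ⅙ = 413/6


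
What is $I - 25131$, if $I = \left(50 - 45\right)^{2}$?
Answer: $-25106$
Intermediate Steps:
$I = 25$ ($I = 5^{2} = 25$)
$I - 25131 = 25 - 25131 = -25106$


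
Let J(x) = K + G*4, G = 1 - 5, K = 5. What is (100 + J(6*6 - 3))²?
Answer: 7921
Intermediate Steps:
G = -4
J(x) = -11 (J(x) = 5 - 4*4 = 5 - 16 = -11)
(100 + J(6*6 - 3))² = (100 - 11)² = 89² = 7921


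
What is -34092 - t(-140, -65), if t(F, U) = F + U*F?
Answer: -43052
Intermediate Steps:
t(F, U) = F + F*U
-34092 - t(-140, -65) = -34092 - (-140)*(1 - 65) = -34092 - (-140)*(-64) = -34092 - 1*8960 = -34092 - 8960 = -43052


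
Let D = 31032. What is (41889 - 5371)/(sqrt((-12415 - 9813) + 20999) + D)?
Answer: 59643504/50683487 - 1922*I*sqrt(1229)/50683487 ≈ 1.1768 - 0.0013294*I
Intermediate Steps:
(41889 - 5371)/(sqrt((-12415 - 9813) + 20999) + D) = (41889 - 5371)/(sqrt((-12415 - 9813) + 20999) + 31032) = 36518/(sqrt(-22228 + 20999) + 31032) = 36518/(sqrt(-1229) + 31032) = 36518/(I*sqrt(1229) + 31032) = 36518/(31032 + I*sqrt(1229))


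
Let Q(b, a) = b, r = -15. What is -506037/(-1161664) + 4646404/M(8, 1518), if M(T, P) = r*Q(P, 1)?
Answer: -384716985269/1889363520 ≈ -203.62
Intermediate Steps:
M(T, P) = -15*P
-506037/(-1161664) + 4646404/M(8, 1518) = -506037/(-1161664) + 4646404/((-15*1518)) = -506037*(-1/1161664) + 4646404/(-22770) = 72291/165952 + 4646404*(-1/22770) = 72291/165952 - 2323202/11385 = -384716985269/1889363520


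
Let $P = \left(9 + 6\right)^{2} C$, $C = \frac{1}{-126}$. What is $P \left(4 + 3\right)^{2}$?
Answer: $- \frac{175}{2} \approx -87.5$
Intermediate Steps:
$C = - \frac{1}{126} \approx -0.0079365$
$P = - \frac{25}{14}$ ($P = \left(9 + 6\right)^{2} \left(- \frac{1}{126}\right) = 15^{2} \left(- \frac{1}{126}\right) = 225 \left(- \frac{1}{126}\right) = - \frac{25}{14} \approx -1.7857$)
$P \left(4 + 3\right)^{2} = - \frac{25 \left(4 + 3\right)^{2}}{14} = - \frac{25 \cdot 7^{2}}{14} = \left(- \frac{25}{14}\right) 49 = - \frac{175}{2}$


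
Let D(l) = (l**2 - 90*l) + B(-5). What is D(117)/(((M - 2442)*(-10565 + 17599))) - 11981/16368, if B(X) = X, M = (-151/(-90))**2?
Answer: -832730098644223/1137359488728144 ≈ -0.73216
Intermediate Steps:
M = 22801/8100 (M = (-151*(-1/90))**2 = (151/90)**2 = 22801/8100 ≈ 2.8149)
D(l) = -5 + l**2 - 90*l (D(l) = (l**2 - 90*l) - 5 = -5 + l**2 - 90*l)
D(117)/(((M - 2442)*(-10565 + 17599))) - 11981/16368 = (-5 + 117**2 - 90*117)/(((22801/8100 - 2442)*(-10565 + 17599))) - 11981/16368 = (-5 + 13689 - 10530)/((-19757399/8100*7034)) - 11981*1/16368 = 3154/(-69486772283/4050) - 11981/16368 = 3154*(-4050/69486772283) - 11981/16368 = -12773700/69486772283 - 11981/16368 = -832730098644223/1137359488728144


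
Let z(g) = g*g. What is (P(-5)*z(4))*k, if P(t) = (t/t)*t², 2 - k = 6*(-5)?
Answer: 12800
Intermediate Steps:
k = 32 (k = 2 - 6*(-5) = 2 - 1*(-30) = 2 + 30 = 32)
z(g) = g²
P(t) = t² (P(t) = 1*t² = t²)
(P(-5)*z(4))*k = ((-5)²*4²)*32 = (25*16)*32 = 400*32 = 12800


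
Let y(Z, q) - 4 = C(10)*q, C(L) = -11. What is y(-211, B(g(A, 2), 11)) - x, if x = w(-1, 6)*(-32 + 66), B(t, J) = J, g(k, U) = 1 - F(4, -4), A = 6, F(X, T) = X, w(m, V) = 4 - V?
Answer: -49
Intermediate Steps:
g(k, U) = -3 (g(k, U) = 1 - 1*4 = 1 - 4 = -3)
x = -68 (x = (4 - 1*6)*(-32 + 66) = (4 - 6)*34 = -2*34 = -68)
y(Z, q) = 4 - 11*q
y(-211, B(g(A, 2), 11)) - x = (4 - 11*11) - 1*(-68) = (4 - 121) + 68 = -117 + 68 = -49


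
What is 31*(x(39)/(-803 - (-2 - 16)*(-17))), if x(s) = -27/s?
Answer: 279/14417 ≈ 0.019352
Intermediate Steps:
31*(x(39)/(-803 - (-2 - 16)*(-17))) = 31*((-27/39)/(-803 - (-2 - 16)*(-17))) = 31*((-27*1/39)/(-803 - (-18)*(-17))) = 31*(-9/(13*(-803 - 1*306))) = 31*(-9/(13*(-803 - 306))) = 31*(-9/13/(-1109)) = 31*(-9/13*(-1/1109)) = 31*(9/14417) = 279/14417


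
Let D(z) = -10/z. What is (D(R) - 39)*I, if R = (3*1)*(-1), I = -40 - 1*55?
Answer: 10165/3 ≈ 3388.3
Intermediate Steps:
I = -95 (I = -40 - 55 = -95)
R = -3 (R = 3*(-1) = -3)
(D(R) - 39)*I = (-10/(-3) - 39)*(-95) = (-10*(-⅓) - 39)*(-95) = (10/3 - 39)*(-95) = -107/3*(-95) = 10165/3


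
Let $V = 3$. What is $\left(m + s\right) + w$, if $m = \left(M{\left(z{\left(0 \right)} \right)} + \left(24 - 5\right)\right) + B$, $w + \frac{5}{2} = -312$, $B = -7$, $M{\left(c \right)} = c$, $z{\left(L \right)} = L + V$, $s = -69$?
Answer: $- \frac{737}{2} \approx -368.5$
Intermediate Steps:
$z{\left(L \right)} = 3 + L$ ($z{\left(L \right)} = L + 3 = 3 + L$)
$w = - \frac{629}{2}$ ($w = - \frac{5}{2} - 312 = - \frac{629}{2} \approx -314.5$)
$m = 15$ ($m = \left(\left(3 + 0\right) + \left(24 - 5\right)\right) - 7 = \left(3 + \left(24 - 5\right)\right) - 7 = \left(3 + 19\right) - 7 = 22 - 7 = 15$)
$\left(m + s\right) + w = \left(15 - 69\right) - \frac{629}{2} = -54 - \frac{629}{2} = - \frac{737}{2}$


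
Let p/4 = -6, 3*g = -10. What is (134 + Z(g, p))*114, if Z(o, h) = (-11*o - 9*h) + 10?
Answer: 45220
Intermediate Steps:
g = -10/3 (g = (⅓)*(-10) = -10/3 ≈ -3.3333)
p = -24 (p = 4*(-6) = -24)
Z(o, h) = 10 - 11*o - 9*h
(134 + Z(g, p))*114 = (134 + (10 - 11*(-10/3) - 9*(-24)))*114 = (134 + (10 + 110/3 + 216))*114 = (134 + 788/3)*114 = (1190/3)*114 = 45220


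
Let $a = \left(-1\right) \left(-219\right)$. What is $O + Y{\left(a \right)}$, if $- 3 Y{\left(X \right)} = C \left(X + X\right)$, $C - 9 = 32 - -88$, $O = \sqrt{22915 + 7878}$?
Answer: $-18834 + \sqrt{30793} \approx -18659.0$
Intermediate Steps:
$O = \sqrt{30793} \approx 175.48$
$a = 219$
$C = 129$ ($C = 9 + \left(32 - -88\right) = 9 + \left(32 + 88\right) = 9 + 120 = 129$)
$Y{\left(X \right)} = - 86 X$ ($Y{\left(X \right)} = - \frac{129 \left(X + X\right)}{3} = - \frac{129 \cdot 2 X}{3} = - \frac{258 X}{3} = - 86 X$)
$O + Y{\left(a \right)} = \sqrt{30793} - 18834 = -18834 + \sqrt{30793}$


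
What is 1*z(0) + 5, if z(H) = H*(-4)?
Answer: 5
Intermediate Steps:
z(H) = -4*H
1*z(0) + 5 = 1*(-4*0) + 5 = 1*0 + 5 = 0 + 5 = 5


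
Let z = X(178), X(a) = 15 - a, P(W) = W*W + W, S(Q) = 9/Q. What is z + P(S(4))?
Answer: -2491/16 ≈ -155.69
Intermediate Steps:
P(W) = W + W² (P(W) = W² + W = W + W²)
z = -163 (z = 15 - 1*178 = 15 - 178 = -163)
z + P(S(4)) = -163 + (9/4)*(1 + 9/4) = -163 + (9*(¼))*(1 + 9*(¼)) = -163 + 9*(1 + 9/4)/4 = -163 + (9/4)*(13/4) = -163 + 117/16 = -2491/16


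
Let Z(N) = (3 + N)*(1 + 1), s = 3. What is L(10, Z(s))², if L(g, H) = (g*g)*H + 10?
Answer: 1464100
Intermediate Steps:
Z(N) = 6 + 2*N (Z(N) = (3 + N)*2 = 6 + 2*N)
L(g, H) = 10 + H*g² (L(g, H) = g²*H + 10 = H*g² + 10 = 10 + H*g²)
L(10, Z(s))² = (10 + (6 + 2*3)*10²)² = (10 + (6 + 6)*100)² = (10 + 12*100)² = (10 + 1200)² = 1210² = 1464100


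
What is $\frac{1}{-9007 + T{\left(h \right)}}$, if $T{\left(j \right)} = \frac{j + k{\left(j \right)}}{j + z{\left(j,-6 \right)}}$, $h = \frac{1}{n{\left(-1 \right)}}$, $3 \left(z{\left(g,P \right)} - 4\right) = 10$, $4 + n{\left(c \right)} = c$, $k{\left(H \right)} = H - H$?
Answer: $- \frac{107}{963752} \approx -0.00011102$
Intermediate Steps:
$k{\left(H \right)} = 0$
$n{\left(c \right)} = -4 + c$
$z{\left(g,P \right)} = \frac{22}{3}$ ($z{\left(g,P \right)} = 4 + \frac{1}{3} \cdot 10 = 4 + \frac{10}{3} = \frac{22}{3}$)
$h = - \frac{1}{5}$ ($h = \frac{1}{-4 - 1} = \frac{1}{-5} = - \frac{1}{5} \approx -0.2$)
$T{\left(j \right)} = \frac{j}{\frac{22}{3} + j}$ ($T{\left(j \right)} = \frac{j + 0}{j + \frac{22}{3}} = \frac{j}{\frac{22}{3} + j}$)
$\frac{1}{-9007 + T{\left(h \right)}} = \frac{1}{-9007 + 3 \left(- \frac{1}{5}\right) \frac{1}{22 + 3 \left(- \frac{1}{5}\right)}} = \frac{1}{-9007 + 3 \left(- \frac{1}{5}\right) \frac{1}{22 - \frac{3}{5}}} = \frac{1}{-9007 + 3 \left(- \frac{1}{5}\right) \frac{1}{\frac{107}{5}}} = \frac{1}{-9007 + 3 \left(- \frac{1}{5}\right) \frac{5}{107}} = \frac{1}{-9007 - \frac{3}{107}} = \frac{1}{- \frac{963752}{107}} = - \frac{107}{963752}$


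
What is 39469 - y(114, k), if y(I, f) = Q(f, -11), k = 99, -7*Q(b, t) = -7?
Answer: 39468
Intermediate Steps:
Q(b, t) = 1 (Q(b, t) = -⅐*(-7) = 1)
y(I, f) = 1
39469 - y(114, k) = 39469 - 1*1 = 39469 - 1 = 39468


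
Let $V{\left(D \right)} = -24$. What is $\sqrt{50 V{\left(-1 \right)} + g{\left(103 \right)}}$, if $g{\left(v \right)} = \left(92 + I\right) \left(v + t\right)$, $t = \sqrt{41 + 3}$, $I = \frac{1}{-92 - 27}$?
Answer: $\frac{\sqrt{117184179 + 2605386 \sqrt{11}}}{119} \approx 94.262$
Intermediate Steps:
$I = - \frac{1}{119}$ ($I = \frac{1}{-119} = - \frac{1}{119} \approx -0.0084034$)
$t = 2 \sqrt{11}$ ($t = \sqrt{44} = 2 \sqrt{11} \approx 6.6332$)
$g{\left(v \right)} = \frac{10947 v}{119} + \frac{21894 \sqrt{11}}{119}$ ($g{\left(v \right)} = \left(92 - \frac{1}{119}\right) \left(v + 2 \sqrt{11}\right) = \frac{10947 \left(v + 2 \sqrt{11}\right)}{119} = \frac{10947 v}{119} + \frac{21894 \sqrt{11}}{119}$)
$\sqrt{50 V{\left(-1 \right)} + g{\left(103 \right)}} = \sqrt{50 \left(-24\right) + \left(\frac{10947}{119} \cdot 103 + \frac{21894 \sqrt{11}}{119}\right)} = \sqrt{-1200 + \left(\frac{1127541}{119} + \frac{21894 \sqrt{11}}{119}\right)} = \sqrt{\frac{984741}{119} + \frac{21894 \sqrt{11}}{119}}$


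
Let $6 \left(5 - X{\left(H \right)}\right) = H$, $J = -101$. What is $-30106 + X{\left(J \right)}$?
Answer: $- \frac{180505}{6} \approx -30084.0$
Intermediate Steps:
$X{\left(H \right)} = 5 - \frac{H}{6}$
$-30106 + X{\left(J \right)} = -30106 + \left(5 - - \frac{101}{6}\right) = -30106 + \left(5 + \frac{101}{6}\right) = -30106 + \frac{131}{6} = - \frac{180505}{6}$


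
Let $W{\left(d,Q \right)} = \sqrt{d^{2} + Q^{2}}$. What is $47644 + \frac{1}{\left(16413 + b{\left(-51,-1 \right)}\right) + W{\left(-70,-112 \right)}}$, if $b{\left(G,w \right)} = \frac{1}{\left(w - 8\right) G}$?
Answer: $\frac{96565832097010684}{2026820417545} - \frac{210681 \sqrt{89}}{4053640835090} \approx 47644.0$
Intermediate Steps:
$W{\left(d,Q \right)} = \sqrt{Q^{2} + d^{2}}$
$b{\left(G,w \right)} = \frac{1}{G \left(-8 + w\right)}$ ($b{\left(G,w \right)} = \frac{1}{\left(w - 8\right) G} = \frac{1}{\left(-8 + w\right) G} = \frac{1}{G \left(-8 + w\right)}$)
$47644 + \frac{1}{\left(16413 + b{\left(-51,-1 \right)}\right) + W{\left(-70,-112 \right)}} = 47644 + \frac{1}{\left(16413 + \frac{1}{\left(-51\right) \left(-8 - 1\right)}\right) + \sqrt{\left(-112\right)^{2} + \left(-70\right)^{2}}} = 47644 + \frac{1}{\left(16413 - \frac{1}{51 \left(-9\right)}\right) + \sqrt{12544 + 4900}} = 47644 + \frac{1}{\left(16413 - - \frac{1}{459}\right) + \sqrt{17444}} = 47644 + \frac{1}{\left(16413 + \frac{1}{459}\right) + 14 \sqrt{89}} = 47644 + \frac{1}{\frac{7533568}{459} + 14 \sqrt{89}}$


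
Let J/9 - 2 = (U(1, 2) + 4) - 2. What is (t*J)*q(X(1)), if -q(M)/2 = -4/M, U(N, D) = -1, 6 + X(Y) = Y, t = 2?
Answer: -432/5 ≈ -86.400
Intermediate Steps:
X(Y) = -6 + Y
q(M) = 8/M (q(M) = -(-8)/M = 8/M)
J = 27 (J = 18 + 9*((-1 + 4) - 2) = 18 + 9*(3 - 2) = 18 + 9*1 = 18 + 9 = 27)
(t*J)*q(X(1)) = (2*27)*(8/(-6 + 1)) = 54*(8/(-5)) = 54*(8*(-⅕)) = 54*(-8/5) = -432/5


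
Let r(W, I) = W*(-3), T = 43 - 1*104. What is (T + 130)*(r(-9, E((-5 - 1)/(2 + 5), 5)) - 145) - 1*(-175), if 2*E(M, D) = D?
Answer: -7967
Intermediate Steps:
E(M, D) = D/2
T = -61 (T = 43 - 104 = -61)
r(W, I) = -3*W
(T + 130)*(r(-9, E((-5 - 1)/(2 + 5), 5)) - 145) - 1*(-175) = (-61 + 130)*(-3*(-9) - 145) - 1*(-175) = 69*(27 - 145) + 175 = 69*(-118) + 175 = -8142 + 175 = -7967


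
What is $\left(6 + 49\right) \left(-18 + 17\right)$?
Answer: $-55$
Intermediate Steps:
$\left(6 + 49\right) \left(-18 + 17\right) = 55 \left(-1\right) = -55$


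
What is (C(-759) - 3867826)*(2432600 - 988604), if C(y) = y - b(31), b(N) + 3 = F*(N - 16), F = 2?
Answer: -5586260253552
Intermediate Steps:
b(N) = -35 + 2*N (b(N) = -3 + 2*(N - 16) = -3 + 2*(-16 + N) = -3 + (-32 + 2*N) = -35 + 2*N)
C(y) = -27 + y (C(y) = y - (-35 + 2*31) = y - (-35 + 62) = y - 1*27 = y - 27 = -27 + y)
(C(-759) - 3867826)*(2432600 - 988604) = ((-27 - 759) - 3867826)*(2432600 - 988604) = (-786 - 3867826)*1443996 = -3868612*1443996 = -5586260253552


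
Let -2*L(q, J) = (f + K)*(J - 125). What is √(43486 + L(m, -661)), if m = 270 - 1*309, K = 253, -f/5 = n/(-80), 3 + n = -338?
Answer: √2152627/4 ≈ 366.80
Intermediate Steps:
n = -341 (n = -3 - 338 = -341)
f = -341/16 (f = -(-1705)/(-80) = -(-1705)*(-1)/80 = -5*341/80 = -341/16 ≈ -21.313)
m = -39 (m = 270 - 309 = -39)
L(q, J) = 463375/32 - 3707*J/32 (L(q, J) = -(-341/16 + 253)*(J - 125)/2 = -3707*(-125 + J)/32 = -(-463375/16 + 3707*J/16)/2 = 463375/32 - 3707*J/32)
√(43486 + L(m, -661)) = √(43486 + (463375/32 - 3707/32*(-661))) = √(43486 + (463375/32 + 2450327/32)) = √(43486 + 1456851/16) = √(2152627/16) = √2152627/4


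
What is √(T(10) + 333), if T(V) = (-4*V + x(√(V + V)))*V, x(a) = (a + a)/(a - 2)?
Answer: √(67 - 47*√5)/√(-1 + √5) ≈ 5.5515*I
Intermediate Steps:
x(a) = 2*a/(-2 + a) (x(a) = (2*a)/(-2 + a) = 2*a/(-2 + a))
T(V) = V*(-4*V + 2*√2*√V/(-2 + √2*√V)) (T(V) = (-4*V + 2*√(V + V)/(-2 + √(V + V)))*V = (-4*V + 2*√(2*V)/(-2 + √(2*V)))*V = (-4*V + 2*(√2*√V)/(-2 + √2*√V))*V = (-4*V + 2*√2*√V/(-2 + √2*√V))*V = V*(-4*V + 2*√2*√V/(-2 + √2*√V)))
√(T(10) + 333) = √(2*(4*10² + √2*10^(3/2) - 2*√2*10^(5/2))/(-2 + √2*√10) + 333) = √(2*(4*100 + √2*(10*√10) - 2*√2*100*√10)/(-2 + 2*√5) + 333) = √(2*(400 + 20*√5 - 400*√5)/(-2 + 2*√5) + 333) = √(2*(400 - 380*√5)/(-2 + 2*√5) + 333) = √(333 + 2*(400 - 380*√5)/(-2 + 2*√5))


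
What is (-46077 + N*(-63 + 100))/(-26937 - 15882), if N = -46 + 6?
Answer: 47557/42819 ≈ 1.1107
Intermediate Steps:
N = -40
(-46077 + N*(-63 + 100))/(-26937 - 15882) = (-46077 - 40*(-63 + 100))/(-26937 - 15882) = (-46077 - 40*37)/(-42819) = (-46077 - 1480)*(-1/42819) = -47557*(-1/42819) = 47557/42819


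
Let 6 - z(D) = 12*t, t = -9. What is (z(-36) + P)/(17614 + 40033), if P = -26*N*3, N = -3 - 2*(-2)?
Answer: 36/57647 ≈ 0.00062449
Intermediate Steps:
z(D) = 114 (z(D) = 6 - 12*(-9) = 6 - 1*(-108) = 6 + 108 = 114)
N = 1 (N = -3 + 4 = 1)
P = -78 (P = -26*1*3 = -26*3 = -78)
(z(-36) + P)/(17614 + 40033) = (114 - 78)/(17614 + 40033) = 36/57647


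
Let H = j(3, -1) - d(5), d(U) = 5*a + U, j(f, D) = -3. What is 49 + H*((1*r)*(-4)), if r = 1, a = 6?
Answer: 201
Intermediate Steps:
d(U) = 30 + U (d(U) = 5*6 + U = 30 + U)
H = -38 (H = -3 - (30 + 5) = -3 - 1*35 = -3 - 35 = -38)
49 + H*((1*r)*(-4)) = 49 - 38*1*1*(-4) = 49 - 38*(-4) = 49 + 152 = 201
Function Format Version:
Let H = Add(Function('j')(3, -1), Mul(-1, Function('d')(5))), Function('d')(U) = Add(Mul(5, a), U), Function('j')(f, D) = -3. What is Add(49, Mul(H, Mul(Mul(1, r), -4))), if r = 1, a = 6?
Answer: 201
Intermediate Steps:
Function('d')(U) = Add(30, U) (Function('d')(U) = Add(Mul(5, 6), U) = Add(30, U))
H = -38 (H = Add(-3, Mul(-1, Add(30, 5))) = Add(-3, Mul(-1, 35)) = Add(-3, -35) = -38)
Add(49, Mul(H, Mul(Mul(1, r), -4))) = Add(49, Mul(-38, Mul(Mul(1, 1), -4))) = Add(49, Mul(-38, Mul(1, -4))) = Add(49, Mul(-38, -4)) = Add(49, 152) = 201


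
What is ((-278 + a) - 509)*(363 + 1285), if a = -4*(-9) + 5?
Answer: -1229408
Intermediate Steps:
a = 41 (a = 36 + 5 = 41)
((-278 + a) - 509)*(363 + 1285) = ((-278 + 41) - 509)*(363 + 1285) = (-237 - 509)*1648 = -746*1648 = -1229408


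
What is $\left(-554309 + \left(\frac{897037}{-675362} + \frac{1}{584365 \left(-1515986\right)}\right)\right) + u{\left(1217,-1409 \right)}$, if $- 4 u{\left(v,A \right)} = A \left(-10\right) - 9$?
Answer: $- \frac{333747733417304008032557}{598295874126268180} \approx -5.5783 \cdot 10^{5}$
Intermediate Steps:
$u{\left(v,A \right)} = \frac{9}{4} + \frac{5 A}{2}$ ($u{\left(v,A \right)} = - \frac{A \left(-10\right) - 9}{4} = - \frac{- 10 A - 9}{4} = - \frac{-9 - 10 A}{4} = \frac{9}{4} + \frac{5 A}{2}$)
$\left(-554309 + \left(\frac{897037}{-675362} + \frac{1}{584365 \left(-1515986\right)}\right)\right) + u{\left(1217,-1409 \right)} = \left(-554309 + \left(\frac{897037}{-675362} + \frac{1}{584365 \left(-1515986\right)}\right)\right) + \left(\frac{9}{4} + \frac{5}{2} \left(-1409\right)\right) = \left(-554309 + \left(897037 \left(- \frac{1}{675362}\right) + \frac{1}{584365} \left(- \frac{1}{1515986}\right)\right)\right) + \left(\frac{9}{4} - \frac{7045}{2}\right) = \left(-554309 - \frac{198668838355971073}{149573968531567045}\right) - \frac{14081}{4} = - \frac{82910395591602753117978}{149573968531567045} - \frac{14081}{4} = - \frac{333747733417304008032557}{598295874126268180}$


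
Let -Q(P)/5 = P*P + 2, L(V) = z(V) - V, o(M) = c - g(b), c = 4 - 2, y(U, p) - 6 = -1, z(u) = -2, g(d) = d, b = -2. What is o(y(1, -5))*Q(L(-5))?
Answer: -220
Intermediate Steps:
y(U, p) = 5 (y(U, p) = 6 - 1 = 5)
c = 2
o(M) = 4 (o(M) = 2 - 1*(-2) = 2 + 2 = 4)
L(V) = -2 - V
Q(P) = -10 - 5*P² (Q(P) = -5*(P*P + 2) = -5*(P² + 2) = -5*(2 + P²) = -10 - 5*P²)
o(y(1, -5))*Q(L(-5)) = 4*(-10 - 5*(-2 - 1*(-5))²) = 4*(-10 - 5*(-2 + 5)²) = 4*(-10 - 5*3²) = 4*(-10 - 5*9) = 4*(-10 - 45) = 4*(-55) = -220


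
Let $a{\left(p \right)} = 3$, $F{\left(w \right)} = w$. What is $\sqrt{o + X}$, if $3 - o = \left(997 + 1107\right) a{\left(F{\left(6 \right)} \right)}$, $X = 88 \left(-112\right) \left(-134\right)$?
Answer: $\sqrt{1314395} \approx 1146.5$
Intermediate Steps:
$X = 1320704$ ($X = \left(-9856\right) \left(-134\right) = 1320704$)
$o = -6309$ ($o = 3 - \left(997 + 1107\right) 3 = 3 - 2104 \cdot 3 = 3 - 6312 = -6309$)
$\sqrt{o + X} = \sqrt{-6309 + 1320704} = \sqrt{1314395}$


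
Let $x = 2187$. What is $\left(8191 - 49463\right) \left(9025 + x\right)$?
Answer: $-462741664$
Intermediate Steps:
$\left(8191 - 49463\right) \left(9025 + x\right) = \left(8191 - 49463\right) \left(9025 + 2187\right) = \left(-41272\right) 11212 = -462741664$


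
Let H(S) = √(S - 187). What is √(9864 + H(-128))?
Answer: √(9864 + 3*I*√35) ≈ 99.318 + 0.0893*I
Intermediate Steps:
H(S) = √(-187 + S)
√(9864 + H(-128)) = √(9864 + √(-187 - 128)) = √(9864 + √(-315)) = √(9864 + 3*I*√35)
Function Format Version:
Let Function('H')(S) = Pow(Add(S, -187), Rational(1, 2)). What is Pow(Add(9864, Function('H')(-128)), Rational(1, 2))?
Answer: Pow(Add(9864, Mul(3, I, Pow(35, Rational(1, 2)))), Rational(1, 2)) ≈ Add(99.318, Mul(0.0893, I))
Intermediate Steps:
Function('H')(S) = Pow(Add(-187, S), Rational(1, 2))
Pow(Add(9864, Function('H')(-128)), Rational(1, 2)) = Pow(Add(9864, Pow(Add(-187, -128), Rational(1, 2))), Rational(1, 2)) = Pow(Add(9864, Pow(-315, Rational(1, 2))), Rational(1, 2)) = Pow(Add(9864, Mul(3, I, Pow(35, Rational(1, 2)))), Rational(1, 2))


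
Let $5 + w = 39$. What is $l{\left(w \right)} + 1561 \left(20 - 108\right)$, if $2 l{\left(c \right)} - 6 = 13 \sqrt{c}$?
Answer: $-137365 + \frac{13 \sqrt{34}}{2} \approx -1.3733 \cdot 10^{5}$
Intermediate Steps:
$w = 34$ ($w = -5 + 39 = 34$)
$l{\left(c \right)} = 3 + \frac{13 \sqrt{c}}{2}$
$l{\left(w \right)} + 1561 \left(20 - 108\right) = \left(3 + \frac{13 \sqrt{34}}{2}\right) + 1561 \left(20 - 108\right) = \left(3 + \frac{13 \sqrt{34}}{2}\right) + 1561 \left(-88\right) = \left(3 + \frac{13 \sqrt{34}}{2}\right) - 137368 = -137365 + \frac{13 \sqrt{34}}{2}$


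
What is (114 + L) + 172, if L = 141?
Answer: 427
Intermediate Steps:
(114 + L) + 172 = (114 + 141) + 172 = 255 + 172 = 427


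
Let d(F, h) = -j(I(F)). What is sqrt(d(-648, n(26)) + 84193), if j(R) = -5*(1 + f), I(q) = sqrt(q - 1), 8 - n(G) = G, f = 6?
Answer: 2*sqrt(21057) ≈ 290.22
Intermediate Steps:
n(G) = 8 - G
I(q) = sqrt(-1 + q)
j(R) = -35 (j(R) = -5*(1 + 6) = -5*7 = -35)
d(F, h) = 35 (d(F, h) = -1*(-35) = 35)
sqrt(d(-648, n(26)) + 84193) = sqrt(35 + 84193) = sqrt(84228) = 2*sqrt(21057)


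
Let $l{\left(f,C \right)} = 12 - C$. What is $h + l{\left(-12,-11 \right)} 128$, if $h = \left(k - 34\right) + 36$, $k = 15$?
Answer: $2961$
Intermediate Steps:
$h = 17$ ($h = \left(15 - 34\right) + 36 = -19 + 36 = 17$)
$h + l{\left(-12,-11 \right)} 128 = 17 + \left(12 - -11\right) 128 = 17 + \left(12 + 11\right) 128 = 17 + 23 \cdot 128 = 17 + 2944 = 2961$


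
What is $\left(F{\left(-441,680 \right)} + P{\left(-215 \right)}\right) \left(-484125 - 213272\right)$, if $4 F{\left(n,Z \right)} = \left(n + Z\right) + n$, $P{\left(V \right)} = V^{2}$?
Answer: $- \frac{64403915553}{2} \approx -3.2202 \cdot 10^{10}$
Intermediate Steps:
$F{\left(n,Z \right)} = \frac{n}{2} + \frac{Z}{4}$ ($F{\left(n,Z \right)} = \frac{\left(n + Z\right) + n}{4} = \frac{\left(Z + n\right) + n}{4} = \frac{Z + 2 n}{4} = \frac{n}{2} + \frac{Z}{4}$)
$\left(F{\left(-441,680 \right)} + P{\left(-215 \right)}\right) \left(-484125 - 213272\right) = \left(\left(\frac{1}{2} \left(-441\right) + \frac{1}{4} \cdot 680\right) + \left(-215\right)^{2}\right) \left(-484125 - 213272\right) = \left(\left(- \frac{441}{2} + 170\right) + 46225\right) \left(-697397\right) = \left(- \frac{101}{2} + 46225\right) \left(-697397\right) = \frac{92349}{2} \left(-697397\right) = - \frac{64403915553}{2}$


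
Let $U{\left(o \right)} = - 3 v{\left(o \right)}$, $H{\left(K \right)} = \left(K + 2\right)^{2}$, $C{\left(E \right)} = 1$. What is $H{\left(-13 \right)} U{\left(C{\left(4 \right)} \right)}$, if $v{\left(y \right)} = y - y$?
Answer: $0$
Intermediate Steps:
$H{\left(K \right)} = \left(2 + K\right)^{2}$
$v{\left(y \right)} = 0$
$U{\left(o \right)} = 0$ ($U{\left(o \right)} = \left(-3\right) 0 = 0$)
$H{\left(-13 \right)} U{\left(C{\left(4 \right)} \right)} = \left(2 - 13\right)^{2} \cdot 0 = \left(-11\right)^{2} \cdot 0 = 121 \cdot 0 = 0$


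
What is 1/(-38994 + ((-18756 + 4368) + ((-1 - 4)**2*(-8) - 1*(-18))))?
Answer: -1/53564 ≈ -1.8669e-5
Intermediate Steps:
1/(-38994 + ((-18756 + 4368) + ((-1 - 4)**2*(-8) - 1*(-18)))) = 1/(-38994 + (-14388 + ((-5)**2*(-8) + 18))) = 1/(-38994 + (-14388 + (25*(-8) + 18))) = 1/(-38994 + (-14388 + (-200 + 18))) = 1/(-38994 + (-14388 - 182)) = 1/(-38994 - 14570) = 1/(-53564) = -1/53564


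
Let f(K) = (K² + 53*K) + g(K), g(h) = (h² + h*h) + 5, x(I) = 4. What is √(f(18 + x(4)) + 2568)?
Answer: √5191 ≈ 72.049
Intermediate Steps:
g(h) = 5 + 2*h² (g(h) = (h² + h²) + 5 = 2*h² + 5 = 5 + 2*h²)
f(K) = 5 + 3*K² + 53*K (f(K) = (K² + 53*K) + (5 + 2*K²) = 5 + 3*K² + 53*K)
√(f(18 + x(4)) + 2568) = √((5 + 3*(18 + 4)² + 53*(18 + 4)) + 2568) = √((5 + 3*22² + 53*22) + 2568) = √((5 + 3*484 + 1166) + 2568) = √((5 + 1452 + 1166) + 2568) = √(2623 + 2568) = √5191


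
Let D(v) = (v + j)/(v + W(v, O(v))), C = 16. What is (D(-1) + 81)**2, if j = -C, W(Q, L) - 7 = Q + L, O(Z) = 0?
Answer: 150544/25 ≈ 6021.8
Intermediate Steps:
W(Q, L) = 7 + L + Q (W(Q, L) = 7 + (Q + L) = 7 + (L + Q) = 7 + L + Q)
j = -16 (j = -1*16 = -16)
D(v) = (-16 + v)/(7 + 2*v) (D(v) = (v - 16)/(v + (7 + 0 + v)) = (-16 + v)/(v + (7 + v)) = (-16 + v)/(7 + 2*v))
(D(-1) + 81)**2 = ((-16 - 1)/(7 + 2*(-1)) + 81)**2 = (-17/(7 - 2) + 81)**2 = (-17/5 + 81)**2 = (388/5)**2 = 150544/25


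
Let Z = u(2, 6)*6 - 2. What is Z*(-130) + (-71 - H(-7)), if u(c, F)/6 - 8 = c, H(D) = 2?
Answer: -46613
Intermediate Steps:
u(c, F) = 48 + 6*c
Z = 358 (Z = (48 + 6*2)*6 - 2 = (48 + 12)*6 - 2 = 60*6 - 2 = 360 - 2 = 358)
Z*(-130) + (-71 - H(-7)) = 358*(-130) + (-71 - 1*2) = -46540 + (-71 - 2) = -46540 - 73 = -46613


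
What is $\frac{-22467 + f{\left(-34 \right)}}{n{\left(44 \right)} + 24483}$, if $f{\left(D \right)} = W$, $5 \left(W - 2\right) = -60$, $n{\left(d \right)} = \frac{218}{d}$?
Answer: $- \frac{494494}{538735} \approx -0.91788$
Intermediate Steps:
$W = -10$ ($W = 2 + \frac{1}{5} \left(-60\right) = 2 - 12 = -10$)
$f{\left(D \right)} = -10$
$\frac{-22467 + f{\left(-34 \right)}}{n{\left(44 \right)} + 24483} = \frac{-22467 - 10}{\frac{218}{44} + 24483} = - \frac{22477}{218 \cdot \frac{1}{44} + 24483} = - \frac{22477}{\frac{109}{22} + 24483} = - \frac{22477}{\frac{538735}{22}} = \left(-22477\right) \frac{22}{538735} = - \frac{494494}{538735}$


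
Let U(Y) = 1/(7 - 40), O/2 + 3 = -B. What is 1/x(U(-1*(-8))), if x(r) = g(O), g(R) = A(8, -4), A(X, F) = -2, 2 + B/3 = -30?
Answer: -½ ≈ -0.50000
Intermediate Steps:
B = -96 (B = -6 + 3*(-30) = -6 - 90 = -96)
O = 186 (O = -6 + 2*(-1*(-96)) = -6 + 2*96 = -6 + 192 = 186)
g(R) = -2
U(Y) = -1/33 (U(Y) = 1/(-33) = -1/33)
x(r) = -2
1/x(U(-1*(-8))) = 1/(-2) = -½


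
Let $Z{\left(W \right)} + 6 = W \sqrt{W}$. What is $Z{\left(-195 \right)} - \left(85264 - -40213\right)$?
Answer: $-125483 - 195 i \sqrt{195} \approx -1.2548 \cdot 10^{5} - 2723.0 i$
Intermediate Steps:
$Z{\left(W \right)} = -6 + W^{\frac{3}{2}}$ ($Z{\left(W \right)} = -6 + W \sqrt{W} = -6 + W^{\frac{3}{2}}$)
$Z{\left(-195 \right)} - \left(85264 - -40213\right) = \left(-6 + \left(-195\right)^{\frac{3}{2}}\right) - \left(85264 - -40213\right) = \left(-6 - 195 i \sqrt{195}\right) - \left(85264 + 40213\right) = \left(-6 - 195 i \sqrt{195}\right) - 125477 = -125483 - 195 i \sqrt{195}$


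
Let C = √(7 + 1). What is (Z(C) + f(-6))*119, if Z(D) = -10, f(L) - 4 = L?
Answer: -1428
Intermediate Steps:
f(L) = 4 + L
C = 2*√2 (C = √8 = 2*√2 ≈ 2.8284)
(Z(C) + f(-6))*119 = (-10 + (4 - 6))*119 = (-10 - 2)*119 = -12*119 = -1428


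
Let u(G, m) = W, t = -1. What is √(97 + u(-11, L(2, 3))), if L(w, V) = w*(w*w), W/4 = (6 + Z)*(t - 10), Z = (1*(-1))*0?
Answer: I*√167 ≈ 12.923*I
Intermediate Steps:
Z = 0 (Z = -1*0 = 0)
W = -264 (W = 4*((6 + 0)*(-1 - 10)) = 4*(6*(-11)) = 4*(-66) = -264)
L(w, V) = w³ (L(w, V) = w*w² = w³)
u(G, m) = -264
√(97 + u(-11, L(2, 3))) = √(97 - 264) = √(-167) = I*√167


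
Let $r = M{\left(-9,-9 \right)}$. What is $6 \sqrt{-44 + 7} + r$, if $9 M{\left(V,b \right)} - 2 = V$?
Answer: $- \frac{7}{9} + 6 i \sqrt{37} \approx -0.77778 + 36.497 i$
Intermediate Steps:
$M{\left(V,b \right)} = \frac{2}{9} + \frac{V}{9}$
$r = - \frac{7}{9}$ ($r = \frac{2}{9} + \frac{1}{9} \left(-9\right) = \frac{2}{9} - 1 = - \frac{7}{9} \approx -0.77778$)
$6 \sqrt{-44 + 7} + r = 6 \sqrt{-44 + 7} - \frac{7}{9} = 6 \sqrt{-37} - \frac{7}{9} = 6 i \sqrt{37} - \frac{7}{9} = - \frac{7}{9} + 6 i \sqrt{37}$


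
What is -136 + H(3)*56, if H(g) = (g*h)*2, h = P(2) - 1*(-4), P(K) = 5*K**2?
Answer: 7928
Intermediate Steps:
h = 24 (h = 5*2**2 - 1*(-4) = 5*4 + 4 = 20 + 4 = 24)
H(g) = 48*g (H(g) = (g*24)*2 = (24*g)*2 = 48*g)
-136 + H(3)*56 = -136 + (48*3)*56 = -136 + 144*56 = -136 + 8064 = 7928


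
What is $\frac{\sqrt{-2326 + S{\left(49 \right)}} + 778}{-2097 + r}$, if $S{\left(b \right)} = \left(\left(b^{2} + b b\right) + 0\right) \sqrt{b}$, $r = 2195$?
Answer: $\frac{389}{49} + \frac{\sqrt{7822}}{49} \approx 9.7437$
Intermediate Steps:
$S{\left(b \right)} = 2 b^{\frac{5}{2}}$ ($S{\left(b \right)} = \left(\left(b^{2} + b^{2}\right) + 0\right) \sqrt{b} = \left(2 b^{2} + 0\right) \sqrt{b} = 2 b^{2} \sqrt{b} = 2 b^{\frac{5}{2}}$)
$\frac{\sqrt{-2326 + S{\left(49 \right)}} + 778}{-2097 + r} = \frac{\sqrt{-2326 + 2 \cdot 49^{\frac{5}{2}}} + 778}{-2097 + 2195} = \frac{\sqrt{-2326 + 2 \cdot 16807} + 778}{98} = \left(\sqrt{-2326 + 33614} + 778\right) \frac{1}{98} = \left(\sqrt{31288} + 778\right) \frac{1}{98} = \left(2 \sqrt{7822} + 778\right) \frac{1}{98} = \left(778 + 2 \sqrt{7822}\right) \frac{1}{98} = \frac{389}{49} + \frac{\sqrt{7822}}{49}$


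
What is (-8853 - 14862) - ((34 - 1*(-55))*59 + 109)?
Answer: -29075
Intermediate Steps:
(-8853 - 14862) - ((34 - 1*(-55))*59 + 109) = -23715 - ((34 + 55)*59 + 109) = -23715 - (89*59 + 109) = -23715 - (5251 + 109) = -23715 - 1*5360 = -23715 - 5360 = -29075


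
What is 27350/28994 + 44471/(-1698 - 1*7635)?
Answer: -517067312/135300501 ≈ -3.8216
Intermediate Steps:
27350/28994 + 44471/(-1698 - 1*7635) = 27350*(1/28994) + 44471/(-1698 - 7635) = 13675/14497 + 44471/(-9333) = 13675/14497 + 44471*(-1/9333) = 13675/14497 - 44471/9333 = -517067312/135300501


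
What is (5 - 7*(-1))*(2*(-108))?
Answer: -2592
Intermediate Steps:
(5 - 7*(-1))*(2*(-108)) = (5 + 7)*(-216) = 12*(-216) = -2592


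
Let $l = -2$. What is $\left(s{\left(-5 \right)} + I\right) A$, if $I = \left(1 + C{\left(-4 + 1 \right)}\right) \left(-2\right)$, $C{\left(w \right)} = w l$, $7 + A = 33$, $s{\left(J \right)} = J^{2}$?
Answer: $286$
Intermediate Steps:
$A = 26$ ($A = -7 + 33 = 26$)
$C{\left(w \right)} = - 2 w$ ($C{\left(w \right)} = w \left(-2\right) = - 2 w$)
$I = -14$ ($I = \left(1 - 2 \left(-4 + 1\right)\right) \left(-2\right) = \left(1 - -6\right) \left(-2\right) = \left(1 + 6\right) \left(-2\right) = 7 \left(-2\right) = -14$)
$\left(s{\left(-5 \right)} + I\right) A = \left(\left(-5\right)^{2} - 14\right) 26 = \left(25 - 14\right) 26 = 11 \cdot 26 = 286$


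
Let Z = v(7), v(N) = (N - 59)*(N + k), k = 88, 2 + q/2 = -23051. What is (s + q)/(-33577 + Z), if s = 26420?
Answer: 6562/12839 ≈ 0.51110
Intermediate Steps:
q = -46106 (q = -4 + 2*(-23051) = -4 - 46102 = -46106)
v(N) = (-59 + N)*(88 + N) (v(N) = (N - 59)*(N + 88) = (-59 + N)*(88 + N))
Z = -4940 (Z = -5192 + 7² + 29*7 = -5192 + 49 + 203 = -4940)
(s + q)/(-33577 + Z) = (26420 - 46106)/(-33577 - 4940) = -19686/(-38517) = -19686*(-1/38517) = 6562/12839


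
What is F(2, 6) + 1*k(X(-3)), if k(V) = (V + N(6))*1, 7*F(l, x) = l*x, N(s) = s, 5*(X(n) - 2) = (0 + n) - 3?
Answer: 298/35 ≈ 8.5143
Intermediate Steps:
X(n) = 7/5 + n/5 (X(n) = 2 + ((0 + n) - 3)/5 = 2 + (n - 3)/5 = 2 + (-3 + n)/5 = 2 + (-⅗ + n/5) = 7/5 + n/5)
F(l, x) = l*x/7 (F(l, x) = (l*x)/7 = l*x/7)
k(V) = 6 + V (k(V) = (V + 6)*1 = (6 + V)*1 = 6 + V)
F(2, 6) + 1*k(X(-3)) = (⅐)*2*6 + 1*(6 + (7/5 + (⅕)*(-3))) = 12/7 + 1*(6 + (7/5 - ⅗)) = 12/7 + 1*(6 + ⅘) = 12/7 + 1*(34/5) = 12/7 + 34/5 = 298/35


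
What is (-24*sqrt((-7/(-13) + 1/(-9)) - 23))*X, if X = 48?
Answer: -384*I*sqrt(34333)/13 ≈ -5473.2*I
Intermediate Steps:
(-24*sqrt((-7/(-13) + 1/(-9)) - 23))*X = -24*sqrt((-7/(-13) + 1/(-9)) - 23)*48 = -24*sqrt((-7*(-1/13) + 1*(-1/9)) - 23)*48 = -24*sqrt((7/13 - 1/9) - 23)*48 = -24*sqrt(50/117 - 23)*48 = -8*I*sqrt(34333)/13*48 = -384*I*sqrt(34333)/13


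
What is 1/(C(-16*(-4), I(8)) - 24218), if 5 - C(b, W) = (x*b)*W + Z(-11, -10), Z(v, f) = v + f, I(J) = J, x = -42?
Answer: -1/2688 ≈ -0.00037202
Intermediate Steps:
Z(v, f) = f + v
C(b, W) = 26 + 42*W*b (C(b, W) = 5 - ((-42*b)*W + (-10 - 11)) = 5 - (-42*W*b - 21) = 5 - (-21 - 42*W*b) = 5 + (21 + 42*W*b) = 26 + 42*W*b)
1/(C(-16*(-4), I(8)) - 24218) = 1/((26 + 42*8*(-16*(-4))) - 24218) = 1/((26 + 42*8*64) - 24218) = 1/((26 + 21504) - 24218) = 1/(21530 - 24218) = 1/(-2688) = -1/2688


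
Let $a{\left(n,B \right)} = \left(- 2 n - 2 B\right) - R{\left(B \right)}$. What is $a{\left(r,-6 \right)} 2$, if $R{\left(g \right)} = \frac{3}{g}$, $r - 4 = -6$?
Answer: $33$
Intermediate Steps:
$r = -2$ ($r = 4 - 6 = -2$)
$a{\left(n,B \right)} = - \frac{3}{B} - 2 B - 2 n$ ($a{\left(n,B \right)} = \left(- 2 n - 2 B\right) - \frac{3}{B} = \left(- 2 B - 2 n\right) - \frac{3}{B} = - \frac{3}{B} - 2 B - 2 n$)
$a{\left(r,-6 \right)} 2 = \frac{-3 + 2 \left(-6\right) \left(\left(-1\right) \left(-6\right) - -2\right)}{-6} \cdot 2 = - \frac{-3 + 2 \left(-6\right) \left(6 + 2\right)}{6} \cdot 2 = - \frac{-3 + 2 \left(-6\right) 8}{6} \cdot 2 = - \frac{-3 - 96}{6} \cdot 2 = \left(- \frac{1}{6}\right) \left(-99\right) 2 = \frac{33}{2} \cdot 2 = 33$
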